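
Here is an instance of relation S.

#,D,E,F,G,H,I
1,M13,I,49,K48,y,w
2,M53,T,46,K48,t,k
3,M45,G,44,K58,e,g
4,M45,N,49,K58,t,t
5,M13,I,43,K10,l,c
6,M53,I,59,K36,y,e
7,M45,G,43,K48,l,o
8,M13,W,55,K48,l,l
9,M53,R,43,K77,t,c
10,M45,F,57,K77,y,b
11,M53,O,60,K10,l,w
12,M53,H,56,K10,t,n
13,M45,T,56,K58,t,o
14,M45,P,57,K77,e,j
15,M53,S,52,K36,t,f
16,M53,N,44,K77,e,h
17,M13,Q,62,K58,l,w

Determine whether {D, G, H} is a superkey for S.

No

Rows 4 and 13 have the same {D, G, H} value (D=M45, G=K58, H=t) but are distinct tuples, so {D, G, H} does not determine every attribute — not a superkey.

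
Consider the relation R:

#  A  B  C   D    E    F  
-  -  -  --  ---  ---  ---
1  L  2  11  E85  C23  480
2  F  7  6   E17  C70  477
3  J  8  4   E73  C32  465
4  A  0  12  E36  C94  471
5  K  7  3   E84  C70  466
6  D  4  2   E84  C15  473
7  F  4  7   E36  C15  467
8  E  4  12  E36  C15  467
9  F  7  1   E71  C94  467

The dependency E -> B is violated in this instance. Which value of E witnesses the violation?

E=C23: row 1 → B = 2 ✓
E=C70: rows 2, 5 → B = 7, 7 ✓
E=C32: row 3 → B = 8 ✓
E=C94: rows 4, 9 → B takes values {0, 7} — violation
E=C15: rows 6, 7, 8 → B = 4, 4, 4 ✓
The only E value with inconsistent B is E=C94.

C94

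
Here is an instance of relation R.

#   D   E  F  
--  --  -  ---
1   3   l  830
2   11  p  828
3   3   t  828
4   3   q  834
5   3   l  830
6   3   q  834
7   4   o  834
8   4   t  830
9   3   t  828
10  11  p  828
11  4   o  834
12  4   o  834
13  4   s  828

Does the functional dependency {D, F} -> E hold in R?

Yes

(D=3, F=830): rows 1, 5 → E = l, l ✓
(D=11, F=828): rows 2, 10 → E = p, p ✓
(D=3, F=828): rows 3, 9 → E = t, t ✓
(D=3, F=834): rows 4, 6 → E = q, q ✓
(D=4, F=834): rows 7, 11, 12 → E = o, o, o ✓
(D=4, F=830): row 8 → E = t ✓
(D=4, F=828): row 13 → E = s ✓
Every {D, F} value is associated with a single E value, so {D, F} -> E holds.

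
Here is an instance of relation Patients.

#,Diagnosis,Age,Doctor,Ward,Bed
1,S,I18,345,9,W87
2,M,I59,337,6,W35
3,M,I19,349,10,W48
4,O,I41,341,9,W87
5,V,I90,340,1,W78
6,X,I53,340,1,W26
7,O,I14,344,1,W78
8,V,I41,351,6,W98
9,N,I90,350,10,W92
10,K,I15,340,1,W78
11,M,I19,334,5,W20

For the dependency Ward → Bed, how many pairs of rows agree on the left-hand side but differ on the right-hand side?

Ward=9: all 2 rows agree on Bed — 0 pairs.
Ward=6: violating pairs (2,8) — 1 pair.
Ward=10: violating pairs (3,9) — 1 pair.
Ward=1: violating pairs (5,6), (6,7), (6,10) — 3 pairs.

5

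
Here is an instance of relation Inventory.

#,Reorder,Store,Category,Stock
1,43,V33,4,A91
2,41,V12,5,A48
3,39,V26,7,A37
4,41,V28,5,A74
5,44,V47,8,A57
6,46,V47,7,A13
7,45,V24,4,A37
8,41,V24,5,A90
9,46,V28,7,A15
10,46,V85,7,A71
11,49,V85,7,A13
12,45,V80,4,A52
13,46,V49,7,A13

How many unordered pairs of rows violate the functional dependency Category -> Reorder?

11

Category=4: violating pairs (1,7), (1,12) — 2 pairs.
Category=5: all 3 rows agree on Reorder — 0 pairs.
Category=7: violating pairs (3,6), (3,9), (3,10), (3,11), (3,13), (6,11), (9,11), (10,11), (11,13) — 9 pairs.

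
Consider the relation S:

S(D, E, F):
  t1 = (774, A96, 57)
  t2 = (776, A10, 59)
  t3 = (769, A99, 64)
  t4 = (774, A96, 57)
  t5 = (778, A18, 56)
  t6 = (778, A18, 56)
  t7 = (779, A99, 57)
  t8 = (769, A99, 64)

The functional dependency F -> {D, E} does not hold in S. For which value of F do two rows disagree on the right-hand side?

F=57: rows 1, 4, 7 → {D,E} takes values {(774, A96), (779, A99)} — violation
F=59: row 2 → {D,E} = (776, A10) ✓
F=64: rows 3, 8 → {D,E} = (769, A99), (769, A99) ✓
F=56: rows 5, 6 → {D,E} = (778, A18), (778, A18) ✓
The only F value with inconsistent RHS is F=57.

57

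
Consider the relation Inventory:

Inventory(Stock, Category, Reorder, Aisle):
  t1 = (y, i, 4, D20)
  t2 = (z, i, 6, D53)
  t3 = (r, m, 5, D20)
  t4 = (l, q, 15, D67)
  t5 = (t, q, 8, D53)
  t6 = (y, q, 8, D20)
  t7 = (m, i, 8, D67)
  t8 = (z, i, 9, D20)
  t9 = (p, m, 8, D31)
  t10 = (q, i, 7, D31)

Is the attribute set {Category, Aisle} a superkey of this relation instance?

Rows 1 and 8 have the same {Category, Aisle} value (Category=i, Aisle=D20) but are distinct tuples, so {Category, Aisle} does not determine every attribute — not a superkey.

No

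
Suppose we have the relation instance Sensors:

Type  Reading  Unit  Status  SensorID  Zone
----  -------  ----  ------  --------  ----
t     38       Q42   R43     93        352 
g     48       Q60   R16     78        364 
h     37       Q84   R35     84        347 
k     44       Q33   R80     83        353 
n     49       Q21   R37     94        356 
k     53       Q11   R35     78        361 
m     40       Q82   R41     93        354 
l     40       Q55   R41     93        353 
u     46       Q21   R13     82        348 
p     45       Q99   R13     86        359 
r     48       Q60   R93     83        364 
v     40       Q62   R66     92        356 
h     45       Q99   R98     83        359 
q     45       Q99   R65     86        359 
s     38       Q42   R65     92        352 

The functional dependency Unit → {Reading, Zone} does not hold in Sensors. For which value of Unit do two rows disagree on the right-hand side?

Q21

Unit=Q42: 2 rows → {Reading,Zone} = (38, 352), (38, 352) ✓
Unit=Q60: 2 rows → {Reading,Zone} = (48, 364), (48, 364) ✓
Unit=Q84: 1 row → {Reading,Zone} = (37, 347) ✓
Unit=Q33: 1 row → {Reading,Zone} = (44, 353) ✓
Unit=Q21: 2 rows → {Reading,Zone} takes values {(49, 356), (46, 348)} — violation
Unit=Q11: 1 row → {Reading,Zone} = (53, 361) ✓
Unit=Q82: 1 row → {Reading,Zone} = (40, 354) ✓
Unit=Q55: 1 row → {Reading,Zone} = (40, 353) ✓
Unit=Q99: 3 rows → {Reading,Zone} = (45, 359), (45, 359), (45, 359) ✓
Unit=Q62: 1 row → {Reading,Zone} = (40, 356) ✓
The only Unit value with inconsistent RHS is Unit=Q21.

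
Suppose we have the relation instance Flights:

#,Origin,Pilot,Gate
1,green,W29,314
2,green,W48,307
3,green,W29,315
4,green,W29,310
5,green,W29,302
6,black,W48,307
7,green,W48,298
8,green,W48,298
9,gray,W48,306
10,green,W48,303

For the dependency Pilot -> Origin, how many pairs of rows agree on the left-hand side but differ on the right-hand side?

9

Pilot=W29: all 4 rows agree on Origin — 0 pairs.
Pilot=W48: violating pairs (2,6), (2,9), (6,7), (6,8), (6,9), (6,10), (7,9), (8,9), (9,10) — 9 pairs.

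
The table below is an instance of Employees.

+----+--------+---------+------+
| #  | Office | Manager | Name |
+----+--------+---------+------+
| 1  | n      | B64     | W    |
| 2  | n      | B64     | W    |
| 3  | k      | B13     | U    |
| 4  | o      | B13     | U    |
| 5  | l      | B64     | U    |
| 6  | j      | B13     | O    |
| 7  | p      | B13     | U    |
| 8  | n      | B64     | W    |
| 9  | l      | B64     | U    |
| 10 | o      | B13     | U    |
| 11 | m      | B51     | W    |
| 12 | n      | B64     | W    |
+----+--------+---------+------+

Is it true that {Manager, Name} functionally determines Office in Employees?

(Manager=B64, Name=W): rows 1, 2, 8, 12 → Office = n, n, n, n ✓
(Manager=B13, Name=U): rows 3, 4, 7, 10 → Office takes values {k, o, p} — violation
(Manager=B64, Name=U): rows 5, 9 → Office = l, l ✓
(Manager=B13, Name=O): row 6 → Office = j ✓
(Manager=B51, Name=W): row 11 → Office = m ✓
Two rows agree on {Manager, Name} but differ on Office, so {Manager, Name} → Office does not hold.

No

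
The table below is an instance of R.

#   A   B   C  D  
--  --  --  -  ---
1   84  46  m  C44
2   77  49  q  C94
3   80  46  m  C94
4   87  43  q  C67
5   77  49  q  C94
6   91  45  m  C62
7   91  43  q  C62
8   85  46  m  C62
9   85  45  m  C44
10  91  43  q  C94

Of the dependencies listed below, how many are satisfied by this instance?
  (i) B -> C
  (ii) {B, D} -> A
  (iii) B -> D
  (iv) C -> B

(i) B -> C: every LHS value maps to a single RHS value — holds.
(ii) {B, D} -> A: every LHS value maps to a single RHS value — holds.
(iii) B -> D: B=46: rows 1, 3, 8 → D takes values {C44, C94, C62} — violation; B=43: rows 4, 7, 10 → D takes values {C67, C62, C94} — violation; B=45: rows 6, 9 → D takes values {C62, C44} — violation — fails.
(iv) C -> B: C=m: rows 1, 3, 6, 8, 9 → B takes values {46, 45} — violation; C=q: rows 2, 4, 5, 7, 10 → B takes values {49, 43} — violation — fails.
2 of the 4 dependencies hold.

2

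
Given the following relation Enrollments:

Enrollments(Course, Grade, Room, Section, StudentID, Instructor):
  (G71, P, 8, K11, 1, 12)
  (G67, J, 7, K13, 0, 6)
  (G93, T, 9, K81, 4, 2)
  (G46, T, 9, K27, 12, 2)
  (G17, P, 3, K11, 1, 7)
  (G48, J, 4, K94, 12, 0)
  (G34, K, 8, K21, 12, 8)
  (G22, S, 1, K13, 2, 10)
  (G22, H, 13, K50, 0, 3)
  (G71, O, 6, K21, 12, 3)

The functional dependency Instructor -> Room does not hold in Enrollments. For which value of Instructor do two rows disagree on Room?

3

Instructor=12: 1 row → Room = 8 ✓
Instructor=6: 1 row → Room = 7 ✓
Instructor=2: 2 rows → Room = 9, 9 ✓
Instructor=7: 1 row → Room = 3 ✓
Instructor=0: 1 row → Room = 4 ✓
Instructor=8: 1 row → Room = 8 ✓
Instructor=10: 1 row → Room = 1 ✓
Instructor=3: 2 rows → Room takes values {13, 6} — violation
The only Instructor value with inconsistent Room is Instructor=3.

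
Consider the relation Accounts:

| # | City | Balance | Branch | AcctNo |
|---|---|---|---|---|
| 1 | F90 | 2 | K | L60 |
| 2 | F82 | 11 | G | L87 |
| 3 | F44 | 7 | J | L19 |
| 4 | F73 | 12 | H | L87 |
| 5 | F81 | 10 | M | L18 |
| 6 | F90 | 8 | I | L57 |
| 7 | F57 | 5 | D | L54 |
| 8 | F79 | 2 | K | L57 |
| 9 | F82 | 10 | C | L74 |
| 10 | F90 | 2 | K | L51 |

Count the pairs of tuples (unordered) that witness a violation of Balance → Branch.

Balance=2: all 3 rows agree on Branch — 0 pairs.
Balance=10: violating pairs (5,9) — 1 pair.

1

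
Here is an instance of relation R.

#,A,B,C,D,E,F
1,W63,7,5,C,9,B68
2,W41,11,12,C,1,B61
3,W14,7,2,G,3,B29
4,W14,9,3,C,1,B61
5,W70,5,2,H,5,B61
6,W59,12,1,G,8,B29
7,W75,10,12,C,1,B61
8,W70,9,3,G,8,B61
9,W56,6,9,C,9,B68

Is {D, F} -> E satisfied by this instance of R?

No

(D=C, F=B68): rows 1, 9 → E = 9, 9 ✓
(D=C, F=B61): rows 2, 4, 7 → E = 1, 1, 1 ✓
(D=G, F=B29): rows 3, 6 → E takes values {3, 8} — violation
(D=H, F=B61): row 5 → E = 5 ✓
(D=G, F=B61): row 8 → E = 8 ✓
Two rows agree on {D, F} but differ on E, so {D, F} -> E does not hold.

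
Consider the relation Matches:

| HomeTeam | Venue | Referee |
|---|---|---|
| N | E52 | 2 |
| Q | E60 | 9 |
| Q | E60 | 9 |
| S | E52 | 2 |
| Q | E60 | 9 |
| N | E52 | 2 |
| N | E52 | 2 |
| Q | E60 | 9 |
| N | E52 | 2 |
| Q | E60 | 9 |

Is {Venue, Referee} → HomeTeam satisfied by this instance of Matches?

No

(Venue=E52, Referee=2): 5 rows → HomeTeam takes values {N, S} — violation
(Venue=E60, Referee=9): 5 rows → HomeTeam = Q, Q, Q, Q, Q ✓
Two rows agree on {Venue, Referee} but differ on HomeTeam, so {Venue, Referee} → HomeTeam does not hold.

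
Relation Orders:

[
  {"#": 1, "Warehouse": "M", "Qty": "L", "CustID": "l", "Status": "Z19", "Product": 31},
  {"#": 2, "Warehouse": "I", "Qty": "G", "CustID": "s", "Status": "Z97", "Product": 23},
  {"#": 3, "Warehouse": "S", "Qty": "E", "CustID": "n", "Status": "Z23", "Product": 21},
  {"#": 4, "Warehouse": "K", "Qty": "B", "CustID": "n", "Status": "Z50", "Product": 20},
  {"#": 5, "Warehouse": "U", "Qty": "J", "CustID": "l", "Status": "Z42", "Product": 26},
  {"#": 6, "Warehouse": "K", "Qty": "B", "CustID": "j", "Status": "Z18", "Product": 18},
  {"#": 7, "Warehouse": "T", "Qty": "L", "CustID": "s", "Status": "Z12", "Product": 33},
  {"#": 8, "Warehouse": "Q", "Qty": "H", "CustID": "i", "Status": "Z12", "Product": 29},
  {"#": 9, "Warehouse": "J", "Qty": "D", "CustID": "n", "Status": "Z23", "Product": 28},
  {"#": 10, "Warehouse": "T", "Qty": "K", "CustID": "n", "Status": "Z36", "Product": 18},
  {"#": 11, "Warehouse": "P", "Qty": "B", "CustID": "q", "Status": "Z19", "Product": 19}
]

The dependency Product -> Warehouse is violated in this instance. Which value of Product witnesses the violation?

Product=31: row 1 → Warehouse = M ✓
Product=23: row 2 → Warehouse = I ✓
Product=21: row 3 → Warehouse = S ✓
Product=20: row 4 → Warehouse = K ✓
Product=26: row 5 → Warehouse = U ✓
Product=18: rows 6, 10 → Warehouse takes values {K, T} — violation
Product=33: row 7 → Warehouse = T ✓
Product=29: row 8 → Warehouse = Q ✓
Product=28: row 9 → Warehouse = J ✓
Product=19: row 11 → Warehouse = P ✓
The only Product value with inconsistent Warehouse is Product=18.

18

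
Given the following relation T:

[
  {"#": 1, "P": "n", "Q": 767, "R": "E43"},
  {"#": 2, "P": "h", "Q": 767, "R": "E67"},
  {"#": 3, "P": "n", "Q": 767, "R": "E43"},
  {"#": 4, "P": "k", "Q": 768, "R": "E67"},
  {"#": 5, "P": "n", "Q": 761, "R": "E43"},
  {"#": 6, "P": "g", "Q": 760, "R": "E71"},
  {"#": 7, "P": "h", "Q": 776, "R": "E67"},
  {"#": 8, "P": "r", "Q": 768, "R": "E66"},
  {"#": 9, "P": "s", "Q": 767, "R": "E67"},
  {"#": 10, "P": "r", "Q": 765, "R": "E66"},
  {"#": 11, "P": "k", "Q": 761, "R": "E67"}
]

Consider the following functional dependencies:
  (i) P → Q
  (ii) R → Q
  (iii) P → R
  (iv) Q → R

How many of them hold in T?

1

(i) P → Q: P=n: rows 1, 3, 5 → Q takes values {767, 761} — violation; P=h: rows 2, 7 → Q takes values {767, 776} — violation; P=k: rows 4, 11 → Q takes values {768, 761} — violation; P=r: rows 8, 10 → Q takes values {768, 765} — violation — fails.
(ii) R → Q: R=E43: rows 1, 3, 5 → Q takes values {767, 761} — violation; R=E67: rows 2, 4, 7, 9, 11 → Q takes values {767, 768, 776, 761} — violation; R=E66: rows 8, 10 → Q takes values {768, 765} — violation — fails.
(iii) P → R: every LHS value maps to a single RHS value — holds.
(iv) Q → R: Q=767: rows 1, 2, 3, 9 → R takes values {E43, E67} — violation; Q=768: rows 4, 8 → R takes values {E67, E66} — violation; Q=761: rows 5, 11 → R takes values {E43, E67} — violation — fails.
1 of the 4 dependencies holds.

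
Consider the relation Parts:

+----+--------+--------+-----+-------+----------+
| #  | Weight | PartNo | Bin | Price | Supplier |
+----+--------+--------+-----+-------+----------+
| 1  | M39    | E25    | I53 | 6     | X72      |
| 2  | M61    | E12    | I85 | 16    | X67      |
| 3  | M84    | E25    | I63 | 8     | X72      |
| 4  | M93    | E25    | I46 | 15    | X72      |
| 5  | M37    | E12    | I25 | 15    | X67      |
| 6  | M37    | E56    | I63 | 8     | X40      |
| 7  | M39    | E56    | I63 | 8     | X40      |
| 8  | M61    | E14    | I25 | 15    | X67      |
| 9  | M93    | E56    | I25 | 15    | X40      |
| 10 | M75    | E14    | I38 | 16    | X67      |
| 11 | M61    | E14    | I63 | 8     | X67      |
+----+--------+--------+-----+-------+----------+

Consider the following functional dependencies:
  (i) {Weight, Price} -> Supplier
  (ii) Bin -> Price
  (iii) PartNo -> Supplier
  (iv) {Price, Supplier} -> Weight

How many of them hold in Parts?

2

(i) {Weight, Price} -> Supplier: (Weight=M93, Price=15): rows 4, 9 → Supplier takes values {X72, X40} — violation — fails.
(ii) Bin -> Price: every LHS value maps to a single RHS value — holds.
(iii) PartNo -> Supplier: every LHS value maps to a single RHS value — holds.
(iv) {Price, Supplier} -> Weight: (Price=16, Supplier=X67): rows 2, 10 → Weight takes values {M61, M75} — violation; (Price=15, Supplier=X67): rows 5, 8 → Weight takes values {M37, M61} — violation; (Price=8, Supplier=X40): rows 6, 7 → Weight takes values {M37, M39} — violation — fails.
2 of the 4 dependencies hold.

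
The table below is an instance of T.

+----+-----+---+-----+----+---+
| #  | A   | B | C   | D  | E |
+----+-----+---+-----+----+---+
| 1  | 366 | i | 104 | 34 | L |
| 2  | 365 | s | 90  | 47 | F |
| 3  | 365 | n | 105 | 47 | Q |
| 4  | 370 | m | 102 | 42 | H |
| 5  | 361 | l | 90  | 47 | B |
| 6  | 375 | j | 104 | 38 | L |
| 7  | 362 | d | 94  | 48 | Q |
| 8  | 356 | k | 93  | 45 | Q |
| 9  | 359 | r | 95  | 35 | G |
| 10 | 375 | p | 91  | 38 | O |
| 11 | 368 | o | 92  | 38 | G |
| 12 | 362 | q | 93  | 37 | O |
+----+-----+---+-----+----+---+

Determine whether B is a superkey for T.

Yes

All 12 rows have distinct B values, so B → (all attributes) holds and B is a superkey.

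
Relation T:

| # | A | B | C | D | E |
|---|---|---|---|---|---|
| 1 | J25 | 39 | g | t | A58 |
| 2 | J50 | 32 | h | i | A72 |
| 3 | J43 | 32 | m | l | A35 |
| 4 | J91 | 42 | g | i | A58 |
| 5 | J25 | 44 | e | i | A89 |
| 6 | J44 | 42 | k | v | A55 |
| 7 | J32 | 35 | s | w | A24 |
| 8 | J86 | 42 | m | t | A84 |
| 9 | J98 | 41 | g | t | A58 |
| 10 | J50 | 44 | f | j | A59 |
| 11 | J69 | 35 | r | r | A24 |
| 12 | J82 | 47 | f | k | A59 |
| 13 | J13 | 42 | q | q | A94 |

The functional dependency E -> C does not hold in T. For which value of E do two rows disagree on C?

E=A58: rows 1, 4, 9 → C = g, g, g ✓
E=A72: row 2 → C = h ✓
E=A35: row 3 → C = m ✓
E=A89: row 5 → C = e ✓
E=A55: row 6 → C = k ✓
E=A24: rows 7, 11 → C takes values {s, r} — violation
E=A84: row 8 → C = m ✓
E=A59: rows 10, 12 → C = f, f ✓
E=A94: row 13 → C = q ✓
The only E value with inconsistent C is E=A24.

A24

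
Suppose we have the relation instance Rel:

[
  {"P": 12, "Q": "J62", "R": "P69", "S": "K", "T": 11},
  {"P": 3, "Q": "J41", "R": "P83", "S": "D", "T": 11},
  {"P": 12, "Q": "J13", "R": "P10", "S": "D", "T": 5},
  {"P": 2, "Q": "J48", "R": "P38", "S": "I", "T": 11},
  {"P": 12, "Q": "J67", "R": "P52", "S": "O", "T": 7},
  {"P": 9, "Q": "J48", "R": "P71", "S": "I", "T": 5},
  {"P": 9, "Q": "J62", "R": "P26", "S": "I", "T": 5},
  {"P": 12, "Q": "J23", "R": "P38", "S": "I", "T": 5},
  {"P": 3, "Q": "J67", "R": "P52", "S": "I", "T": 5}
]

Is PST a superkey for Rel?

No

Two distinct rows share (P=9, S=I, T=5), so PST does not determine every attribute — not a superkey.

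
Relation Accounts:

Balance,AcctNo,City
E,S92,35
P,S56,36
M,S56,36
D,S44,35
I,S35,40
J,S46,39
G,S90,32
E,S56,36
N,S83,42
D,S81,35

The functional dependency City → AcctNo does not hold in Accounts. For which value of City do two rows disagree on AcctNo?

City=35: 3 rows → AcctNo takes values {S92, S44, S81} — violation
City=36: 3 rows → AcctNo = S56, S56, S56 ✓
City=40: 1 row → AcctNo = S35 ✓
City=39: 1 row → AcctNo = S46 ✓
City=32: 1 row → AcctNo = S90 ✓
City=42: 1 row → AcctNo = S83 ✓
The only City value with inconsistent AcctNo is City=35.

35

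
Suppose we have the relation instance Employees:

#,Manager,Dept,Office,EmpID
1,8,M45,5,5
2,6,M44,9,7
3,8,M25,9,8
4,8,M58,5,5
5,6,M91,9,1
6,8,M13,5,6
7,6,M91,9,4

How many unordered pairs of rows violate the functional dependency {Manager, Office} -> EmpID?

(Manager=8, Office=5): violating pairs (1,6), (4,6) — 2 pairs.
(Manager=6, Office=9): violating pairs (2,5), (2,7), (5,7) — 3 pairs.

5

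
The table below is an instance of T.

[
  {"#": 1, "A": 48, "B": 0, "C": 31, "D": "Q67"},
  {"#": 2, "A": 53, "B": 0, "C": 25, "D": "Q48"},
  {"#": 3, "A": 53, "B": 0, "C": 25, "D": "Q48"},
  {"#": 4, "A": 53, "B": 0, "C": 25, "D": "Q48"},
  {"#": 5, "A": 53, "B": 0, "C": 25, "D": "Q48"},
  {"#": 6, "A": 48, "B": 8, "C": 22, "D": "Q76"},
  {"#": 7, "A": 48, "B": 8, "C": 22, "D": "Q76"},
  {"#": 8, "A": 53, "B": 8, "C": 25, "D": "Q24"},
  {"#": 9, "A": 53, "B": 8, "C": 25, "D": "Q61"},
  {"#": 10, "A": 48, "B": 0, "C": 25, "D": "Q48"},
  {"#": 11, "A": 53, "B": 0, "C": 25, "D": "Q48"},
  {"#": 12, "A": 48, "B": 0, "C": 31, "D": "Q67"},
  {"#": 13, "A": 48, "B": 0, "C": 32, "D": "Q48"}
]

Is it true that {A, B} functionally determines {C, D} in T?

No

(A=48, B=0): rows 1, 10, 12, 13 → {C,D} takes values {(31, Q67), (25, Q48), (32, Q48)} — violation
(A=53, B=0): rows 2, 3, 4, 5, 11 → {C,D} = (25, Q48), (25, Q48), (25, Q48), (25, Q48), (25, Q48) ✓
(A=48, B=8): rows 6, 7 → {C,D} = (22, Q76), (22, Q76) ✓
(A=53, B=8): rows 8, 9 → {C,D} takes values {(25, Q24), (25, Q61)} — violation
Two rows agree on {A, B} but differ on {C, D}, so {A, B} -> {C, D} does not hold.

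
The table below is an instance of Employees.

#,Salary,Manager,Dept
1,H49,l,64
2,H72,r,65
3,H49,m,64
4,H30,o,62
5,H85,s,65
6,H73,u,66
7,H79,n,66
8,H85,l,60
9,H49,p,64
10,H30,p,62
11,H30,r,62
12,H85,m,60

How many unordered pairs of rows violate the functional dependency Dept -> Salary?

2

Dept=64: all 3 rows agree on Salary — 0 pairs.
Dept=65: violating pairs (2,5) — 1 pair.
Dept=62: all 3 rows agree on Salary — 0 pairs.
Dept=66: violating pairs (6,7) — 1 pair.
Dept=60: all 2 rows agree on Salary — 0 pairs.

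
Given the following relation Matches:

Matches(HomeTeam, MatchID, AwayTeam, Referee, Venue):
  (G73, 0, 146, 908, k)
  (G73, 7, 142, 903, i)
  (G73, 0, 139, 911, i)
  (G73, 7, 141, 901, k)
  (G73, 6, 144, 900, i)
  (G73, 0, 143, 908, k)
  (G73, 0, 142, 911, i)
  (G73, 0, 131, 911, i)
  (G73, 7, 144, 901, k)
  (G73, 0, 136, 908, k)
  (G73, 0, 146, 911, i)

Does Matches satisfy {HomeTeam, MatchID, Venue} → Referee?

Yes

(HomeTeam=G73, MatchID=0, Venue=k): 3 rows → Referee = 908, 908, 908 ✓
(HomeTeam=G73, MatchID=7, Venue=i): 1 row → Referee = 903 ✓
(HomeTeam=G73, MatchID=0, Venue=i): 4 rows → Referee = 911, 911, 911, 911 ✓
(HomeTeam=G73, MatchID=7, Venue=k): 2 rows → Referee = 901, 901 ✓
(HomeTeam=G73, MatchID=6, Venue=i): 1 row → Referee = 900 ✓
Every {HomeTeam, MatchID, Venue} value is associated with a single Referee value, so {HomeTeam, MatchID, Venue} → Referee holds.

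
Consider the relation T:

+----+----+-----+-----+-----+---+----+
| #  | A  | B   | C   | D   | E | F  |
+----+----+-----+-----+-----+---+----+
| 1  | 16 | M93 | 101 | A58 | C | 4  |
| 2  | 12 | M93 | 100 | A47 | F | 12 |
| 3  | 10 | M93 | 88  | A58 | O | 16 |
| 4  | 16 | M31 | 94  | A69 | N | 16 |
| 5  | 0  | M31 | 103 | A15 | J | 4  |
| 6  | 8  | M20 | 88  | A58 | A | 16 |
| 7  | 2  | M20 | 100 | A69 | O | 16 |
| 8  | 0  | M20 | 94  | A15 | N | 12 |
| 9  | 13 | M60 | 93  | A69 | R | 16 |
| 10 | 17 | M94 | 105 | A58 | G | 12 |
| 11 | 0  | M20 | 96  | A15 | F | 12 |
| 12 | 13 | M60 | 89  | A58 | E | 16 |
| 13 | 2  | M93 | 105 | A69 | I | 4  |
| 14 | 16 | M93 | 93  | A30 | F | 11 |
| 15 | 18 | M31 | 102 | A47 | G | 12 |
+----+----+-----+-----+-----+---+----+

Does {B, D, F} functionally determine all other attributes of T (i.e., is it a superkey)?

Rows 8 and 11 have the same {B, D, F} value (B=M20, D=A15, F=12) but are distinct tuples, so {B, D, F} does not determine every attribute — not a superkey.

No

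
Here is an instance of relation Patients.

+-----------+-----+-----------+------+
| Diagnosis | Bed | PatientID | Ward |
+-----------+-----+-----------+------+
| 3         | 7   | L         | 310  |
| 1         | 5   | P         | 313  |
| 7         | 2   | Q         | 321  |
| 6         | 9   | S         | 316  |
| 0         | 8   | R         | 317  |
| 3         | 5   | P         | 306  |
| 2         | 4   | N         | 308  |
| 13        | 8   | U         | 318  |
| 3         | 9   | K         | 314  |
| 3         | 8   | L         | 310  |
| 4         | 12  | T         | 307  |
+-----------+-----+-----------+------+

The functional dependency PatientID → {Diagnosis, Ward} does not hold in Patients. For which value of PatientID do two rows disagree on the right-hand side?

PatientID=L: 2 rows → {Diagnosis,Ward} = (3, 310), (3, 310) ✓
PatientID=P: 2 rows → {Diagnosis,Ward} takes values {(1, 313), (3, 306)} — violation
PatientID=Q: 1 row → {Diagnosis,Ward} = (7, 321) ✓
PatientID=S: 1 row → {Diagnosis,Ward} = (6, 316) ✓
PatientID=R: 1 row → {Diagnosis,Ward} = (0, 317) ✓
PatientID=N: 1 row → {Diagnosis,Ward} = (2, 308) ✓
PatientID=U: 1 row → {Diagnosis,Ward} = (13, 318) ✓
PatientID=K: 1 row → {Diagnosis,Ward} = (3, 314) ✓
PatientID=T: 1 row → {Diagnosis,Ward} = (4, 307) ✓
The only PatientID value with inconsistent RHS is PatientID=P.

P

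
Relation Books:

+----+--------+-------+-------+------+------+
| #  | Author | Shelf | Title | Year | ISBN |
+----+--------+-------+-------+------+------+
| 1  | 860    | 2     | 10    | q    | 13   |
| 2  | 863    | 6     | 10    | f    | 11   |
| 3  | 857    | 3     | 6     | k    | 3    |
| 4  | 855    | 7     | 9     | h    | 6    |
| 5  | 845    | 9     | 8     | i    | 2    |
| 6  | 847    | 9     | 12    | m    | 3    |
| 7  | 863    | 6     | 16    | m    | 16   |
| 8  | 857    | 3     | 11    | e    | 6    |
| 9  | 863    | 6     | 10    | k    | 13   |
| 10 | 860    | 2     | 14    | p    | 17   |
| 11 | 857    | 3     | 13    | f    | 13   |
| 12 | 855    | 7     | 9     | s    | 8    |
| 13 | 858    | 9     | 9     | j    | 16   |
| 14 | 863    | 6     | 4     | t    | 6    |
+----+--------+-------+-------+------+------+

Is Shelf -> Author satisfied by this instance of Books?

Shelf=2: rows 1, 10 → Author = 860, 860 ✓
Shelf=6: rows 2, 7, 9, 14 → Author = 863, 863, 863, 863 ✓
Shelf=3: rows 3, 8, 11 → Author = 857, 857, 857 ✓
Shelf=7: rows 4, 12 → Author = 855, 855 ✓
Shelf=9: rows 5, 6, 13 → Author takes values {845, 847, 858} — violation
Two rows agree on Shelf but differ on Author, so Shelf -> Author does not hold.

No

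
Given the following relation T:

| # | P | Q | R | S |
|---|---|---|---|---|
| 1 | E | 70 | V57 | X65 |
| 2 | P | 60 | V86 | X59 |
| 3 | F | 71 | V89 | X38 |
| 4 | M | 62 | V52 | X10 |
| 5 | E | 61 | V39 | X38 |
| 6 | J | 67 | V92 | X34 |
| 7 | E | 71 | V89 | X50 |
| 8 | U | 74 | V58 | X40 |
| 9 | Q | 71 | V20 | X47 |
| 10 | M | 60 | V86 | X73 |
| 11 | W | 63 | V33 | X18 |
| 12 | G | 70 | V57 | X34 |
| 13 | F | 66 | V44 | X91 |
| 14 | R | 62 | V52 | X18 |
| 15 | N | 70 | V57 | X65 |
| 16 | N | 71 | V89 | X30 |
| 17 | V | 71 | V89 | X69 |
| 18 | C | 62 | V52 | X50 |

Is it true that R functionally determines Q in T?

Yes

R=V57: rows 1, 12, 15 → Q = 70, 70, 70 ✓
R=V86: rows 2, 10 → Q = 60, 60 ✓
R=V89: rows 3, 7, 16, 17 → Q = 71, 71, 71, 71 ✓
R=V52: rows 4, 14, 18 → Q = 62, 62, 62 ✓
R=V39: row 5 → Q = 61 ✓
R=V92: row 6 → Q = 67 ✓
R=V58: row 8 → Q = 74 ✓
R=V20: row 9 → Q = 71 ✓
R=V33: row 11 → Q = 63 ✓
R=V44: row 13 → Q = 66 ✓
Every R value is associated with a single Q value, so R → Q holds.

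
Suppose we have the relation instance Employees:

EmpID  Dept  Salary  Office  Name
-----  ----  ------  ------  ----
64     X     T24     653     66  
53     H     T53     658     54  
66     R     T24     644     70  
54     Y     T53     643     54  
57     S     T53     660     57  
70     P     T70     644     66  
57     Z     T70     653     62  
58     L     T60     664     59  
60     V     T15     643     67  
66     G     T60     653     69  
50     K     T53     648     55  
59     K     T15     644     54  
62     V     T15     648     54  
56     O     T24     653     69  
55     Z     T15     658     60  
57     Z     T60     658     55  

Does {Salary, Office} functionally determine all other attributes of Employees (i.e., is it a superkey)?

No

Two distinct rows share (Salary=T24, Office=653), so {Salary, Office} does not determine every attribute — not a superkey.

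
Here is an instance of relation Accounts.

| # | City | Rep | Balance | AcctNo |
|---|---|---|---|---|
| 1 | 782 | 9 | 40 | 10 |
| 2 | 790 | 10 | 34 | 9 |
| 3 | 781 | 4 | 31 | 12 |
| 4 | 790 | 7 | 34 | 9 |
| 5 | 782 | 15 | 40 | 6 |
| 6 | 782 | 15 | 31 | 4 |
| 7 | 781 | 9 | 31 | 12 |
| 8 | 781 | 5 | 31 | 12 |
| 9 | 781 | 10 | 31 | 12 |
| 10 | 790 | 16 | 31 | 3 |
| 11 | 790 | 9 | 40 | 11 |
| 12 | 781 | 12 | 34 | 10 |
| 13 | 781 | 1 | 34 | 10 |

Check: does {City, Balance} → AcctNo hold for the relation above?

No

(City=782, Balance=40): rows 1, 5 → AcctNo takes values {10, 6} — violation
(City=790, Balance=34): rows 2, 4 → AcctNo = 9, 9 ✓
(City=781, Balance=31): rows 3, 7, 8, 9 → AcctNo = 12, 12, 12, 12 ✓
(City=782, Balance=31): row 6 → AcctNo = 4 ✓
(City=790, Balance=31): row 10 → AcctNo = 3 ✓
(City=790, Balance=40): row 11 → AcctNo = 11 ✓
(City=781, Balance=34): rows 12, 13 → AcctNo = 10, 10 ✓
Two rows agree on {City, Balance} but differ on AcctNo, so {City, Balance} → AcctNo does not hold.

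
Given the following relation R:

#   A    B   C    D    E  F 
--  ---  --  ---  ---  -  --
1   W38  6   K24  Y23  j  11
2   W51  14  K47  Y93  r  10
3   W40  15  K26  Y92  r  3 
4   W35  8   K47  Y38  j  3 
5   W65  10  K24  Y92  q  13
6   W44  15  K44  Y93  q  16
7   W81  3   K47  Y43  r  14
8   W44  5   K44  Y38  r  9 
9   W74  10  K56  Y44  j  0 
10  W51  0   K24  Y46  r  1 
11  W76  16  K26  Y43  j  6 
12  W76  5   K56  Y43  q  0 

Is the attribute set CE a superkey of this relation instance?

Rows 2 and 7 have the same CE value (C=K47, E=r) but are distinct tuples, so CE does not determine every attribute — not a superkey.

No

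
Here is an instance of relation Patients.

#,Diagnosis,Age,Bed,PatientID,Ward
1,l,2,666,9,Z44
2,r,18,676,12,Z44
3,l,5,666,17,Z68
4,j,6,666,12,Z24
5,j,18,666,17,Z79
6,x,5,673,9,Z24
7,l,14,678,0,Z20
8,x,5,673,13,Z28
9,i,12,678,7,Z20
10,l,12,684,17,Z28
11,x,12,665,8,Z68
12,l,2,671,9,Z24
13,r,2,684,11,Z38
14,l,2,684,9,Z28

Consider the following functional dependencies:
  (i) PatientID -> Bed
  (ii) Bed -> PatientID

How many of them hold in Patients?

(i) PatientID -> Bed: PatientID=9: rows 1, 6, 12, 14 → Bed takes values {666, 673, 671, 684} — violation; PatientID=12: rows 2, 4 → Bed takes values {676, 666} — violation; PatientID=17: rows 3, 5, 10 → Bed takes values {666, 684} — violation — fails.
(ii) Bed -> PatientID: Bed=666: rows 1, 3, 4, 5 → PatientID takes values {9, 17, 12} — violation; Bed=673: rows 6, 8 → PatientID takes values {9, 13} — violation; Bed=678: rows 7, 9 → PatientID takes values {0, 7} — violation; Bed=684: rows 10, 13, 14 → PatientID takes values {17, 11, 9} — violation — fails.
None of the 2 dependencies hold.

0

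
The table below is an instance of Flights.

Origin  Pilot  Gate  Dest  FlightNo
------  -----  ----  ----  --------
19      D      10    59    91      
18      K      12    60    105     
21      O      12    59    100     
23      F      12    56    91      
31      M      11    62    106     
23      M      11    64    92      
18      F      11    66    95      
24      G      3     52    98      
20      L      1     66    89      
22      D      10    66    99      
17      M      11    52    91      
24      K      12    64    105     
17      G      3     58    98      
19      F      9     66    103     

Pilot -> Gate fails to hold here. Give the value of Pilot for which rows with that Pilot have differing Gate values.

Pilot=D: 2 rows → Gate = 10, 10 ✓
Pilot=K: 2 rows → Gate = 12, 12 ✓
Pilot=O: 1 row → Gate = 12 ✓
Pilot=F: 3 rows → Gate takes values {12, 11, 9} — violation
Pilot=M: 3 rows → Gate = 11, 11, 11 ✓
Pilot=G: 2 rows → Gate = 3, 3 ✓
Pilot=L: 1 row → Gate = 1 ✓
The only Pilot value with inconsistent Gate is Pilot=F.

F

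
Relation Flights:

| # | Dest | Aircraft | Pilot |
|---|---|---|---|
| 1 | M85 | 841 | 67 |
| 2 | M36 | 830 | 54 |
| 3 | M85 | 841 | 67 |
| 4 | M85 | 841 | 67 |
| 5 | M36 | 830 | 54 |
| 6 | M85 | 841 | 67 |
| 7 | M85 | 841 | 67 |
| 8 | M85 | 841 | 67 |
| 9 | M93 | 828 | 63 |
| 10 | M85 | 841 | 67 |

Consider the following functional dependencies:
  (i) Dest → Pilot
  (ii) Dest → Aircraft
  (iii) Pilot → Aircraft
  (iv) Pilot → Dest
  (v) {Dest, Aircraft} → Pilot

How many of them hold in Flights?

(i) Dest → Pilot: every LHS value maps to a single RHS value — holds.
(ii) Dest → Aircraft: every LHS value maps to a single RHS value — holds.
(iii) Pilot → Aircraft: every LHS value maps to a single RHS value — holds.
(iv) Pilot → Dest: every LHS value maps to a single RHS value — holds.
(v) {Dest, Aircraft} → Pilot: every LHS value maps to a single RHS value — holds.
5 of the 5 dependencies hold.

5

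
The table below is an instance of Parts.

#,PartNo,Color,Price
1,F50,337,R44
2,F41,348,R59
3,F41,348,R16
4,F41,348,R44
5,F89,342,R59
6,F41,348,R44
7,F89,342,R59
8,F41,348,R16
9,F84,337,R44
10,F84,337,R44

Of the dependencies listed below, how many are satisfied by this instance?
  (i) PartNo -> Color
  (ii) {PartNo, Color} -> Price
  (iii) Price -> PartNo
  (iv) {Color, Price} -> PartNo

(i) PartNo -> Color: every LHS value maps to a single RHS value — holds.
(ii) {PartNo, Color} -> Price: (PartNo=F41, Color=348): rows 2, 3, 4, 6, 8 → Price takes values {R59, R16, R44} — violation — fails.
(iii) Price -> PartNo: Price=R44: rows 1, 4, 6, 9, 10 → PartNo takes values {F50, F41, F84} — violation; Price=R59: rows 2, 5, 7 → PartNo takes values {F41, F89} — violation — fails.
(iv) {Color, Price} -> PartNo: (Color=337, Price=R44): rows 1, 9, 10 → PartNo takes values {F50, F84} — violation — fails.
1 of the 4 dependencies holds.

1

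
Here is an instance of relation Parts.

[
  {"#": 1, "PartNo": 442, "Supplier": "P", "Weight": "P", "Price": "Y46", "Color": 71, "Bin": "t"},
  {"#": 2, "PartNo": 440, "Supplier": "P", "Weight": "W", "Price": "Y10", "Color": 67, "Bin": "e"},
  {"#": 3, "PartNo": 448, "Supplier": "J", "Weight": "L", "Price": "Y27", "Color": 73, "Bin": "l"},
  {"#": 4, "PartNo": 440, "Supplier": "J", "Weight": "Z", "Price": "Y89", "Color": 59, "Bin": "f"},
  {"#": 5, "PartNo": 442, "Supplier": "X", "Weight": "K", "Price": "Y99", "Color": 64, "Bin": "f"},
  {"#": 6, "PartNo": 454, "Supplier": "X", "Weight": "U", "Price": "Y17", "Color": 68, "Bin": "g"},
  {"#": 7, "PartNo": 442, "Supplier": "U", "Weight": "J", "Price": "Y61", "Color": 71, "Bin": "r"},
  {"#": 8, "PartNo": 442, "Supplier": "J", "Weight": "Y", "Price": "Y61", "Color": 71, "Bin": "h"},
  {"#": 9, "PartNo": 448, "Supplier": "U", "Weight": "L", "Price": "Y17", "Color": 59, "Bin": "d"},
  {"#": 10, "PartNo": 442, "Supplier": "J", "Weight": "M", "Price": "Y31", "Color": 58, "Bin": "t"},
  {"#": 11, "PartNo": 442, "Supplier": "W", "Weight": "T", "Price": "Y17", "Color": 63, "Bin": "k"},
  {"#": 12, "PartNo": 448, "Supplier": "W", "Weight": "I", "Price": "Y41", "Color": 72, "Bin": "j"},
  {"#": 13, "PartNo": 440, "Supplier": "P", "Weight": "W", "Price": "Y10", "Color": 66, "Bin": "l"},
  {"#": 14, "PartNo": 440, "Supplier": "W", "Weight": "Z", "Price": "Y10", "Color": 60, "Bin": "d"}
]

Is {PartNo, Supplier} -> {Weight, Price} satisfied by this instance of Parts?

(PartNo=442, Supplier=P): row 1 → {Weight,Price} = (P, Y46) ✓
(PartNo=440, Supplier=P): rows 2, 13 → {Weight,Price} = (W, Y10), (W, Y10) ✓
(PartNo=448, Supplier=J): row 3 → {Weight,Price} = (L, Y27) ✓
(PartNo=440, Supplier=J): row 4 → {Weight,Price} = (Z, Y89) ✓
(PartNo=442, Supplier=X): row 5 → {Weight,Price} = (K, Y99) ✓
(PartNo=454, Supplier=X): row 6 → {Weight,Price} = (U, Y17) ✓
(PartNo=442, Supplier=U): row 7 → {Weight,Price} = (J, Y61) ✓
(PartNo=442, Supplier=J): rows 8, 10 → {Weight,Price} takes values {(Y, Y61), (M, Y31)} — violation
(PartNo=448, Supplier=U): row 9 → {Weight,Price} = (L, Y17) ✓
(PartNo=442, Supplier=W): row 11 → {Weight,Price} = (T, Y17) ✓
(PartNo=448, Supplier=W): row 12 → {Weight,Price} = (I, Y41) ✓
(PartNo=440, Supplier=W): row 14 → {Weight,Price} = (Z, Y10) ✓
Two rows agree on {PartNo, Supplier} but differ on {Weight, Price}, so {PartNo, Supplier} -> {Weight, Price} does not hold.

No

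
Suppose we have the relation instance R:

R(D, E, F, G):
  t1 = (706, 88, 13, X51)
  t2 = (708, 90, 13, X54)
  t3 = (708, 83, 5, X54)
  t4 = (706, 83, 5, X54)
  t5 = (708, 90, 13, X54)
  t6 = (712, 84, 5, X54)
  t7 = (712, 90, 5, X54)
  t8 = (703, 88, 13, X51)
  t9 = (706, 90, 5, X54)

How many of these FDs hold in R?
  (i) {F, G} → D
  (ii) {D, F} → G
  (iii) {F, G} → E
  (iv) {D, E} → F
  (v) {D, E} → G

3

(i) {F, G} → D: (F=13, G=X51): rows 1, 8 → D takes values {706, 703} — violation; (F=5, G=X54): rows 3, 4, 6, 7, 9 → D takes values {708, 706, 712} — violation — fails.
(ii) {D, F} → G: every LHS value maps to a single RHS value — holds.
(iii) {F, G} → E: (F=5, G=X54): rows 3, 4, 6, 7, 9 → E takes values {83, 84, 90} — violation — fails.
(iv) {D, E} → F: every LHS value maps to a single RHS value — holds.
(v) {D, E} → G: every LHS value maps to a single RHS value — holds.
3 of the 5 dependencies hold.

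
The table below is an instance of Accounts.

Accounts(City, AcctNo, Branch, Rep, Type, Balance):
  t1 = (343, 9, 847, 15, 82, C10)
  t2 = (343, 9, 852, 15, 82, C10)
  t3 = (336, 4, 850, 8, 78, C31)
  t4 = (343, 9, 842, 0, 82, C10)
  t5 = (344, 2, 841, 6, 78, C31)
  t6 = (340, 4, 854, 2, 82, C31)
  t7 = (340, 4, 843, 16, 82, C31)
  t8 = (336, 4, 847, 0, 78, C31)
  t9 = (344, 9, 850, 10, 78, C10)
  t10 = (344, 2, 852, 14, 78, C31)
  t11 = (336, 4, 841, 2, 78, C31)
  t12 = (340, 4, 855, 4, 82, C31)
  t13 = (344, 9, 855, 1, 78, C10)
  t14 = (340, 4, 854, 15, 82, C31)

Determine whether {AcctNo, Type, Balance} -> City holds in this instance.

(AcctNo=9, Type=82, Balance=C10): rows 1, 2, 4 → City = 343, 343, 343 ✓
(AcctNo=4, Type=78, Balance=C31): rows 3, 8, 11 → City = 336, 336, 336 ✓
(AcctNo=2, Type=78, Balance=C31): rows 5, 10 → City = 344, 344 ✓
(AcctNo=4, Type=82, Balance=C31): rows 6, 7, 12, 14 → City = 340, 340, 340, 340 ✓
(AcctNo=9, Type=78, Balance=C10): rows 9, 13 → City = 344, 344 ✓
Every {AcctNo, Type, Balance} value is associated with a single City value, so {AcctNo, Type, Balance} -> City holds.

Yes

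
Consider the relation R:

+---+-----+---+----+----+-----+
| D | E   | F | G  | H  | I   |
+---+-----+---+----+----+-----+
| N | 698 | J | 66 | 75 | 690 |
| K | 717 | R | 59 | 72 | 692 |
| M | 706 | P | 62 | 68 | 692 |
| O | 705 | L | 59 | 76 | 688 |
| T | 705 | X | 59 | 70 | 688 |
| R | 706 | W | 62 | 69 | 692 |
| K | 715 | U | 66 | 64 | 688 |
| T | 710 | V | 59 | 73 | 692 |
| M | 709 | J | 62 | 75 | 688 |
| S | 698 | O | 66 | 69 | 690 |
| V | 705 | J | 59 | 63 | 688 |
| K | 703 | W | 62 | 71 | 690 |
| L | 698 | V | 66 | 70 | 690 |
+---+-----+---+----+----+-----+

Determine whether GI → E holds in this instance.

No

(G=66, I=690): 3 rows → E = 698, 698, 698 ✓
(G=59, I=692): 2 rows → E takes values {717, 710} — violation
(G=62, I=692): 2 rows → E = 706, 706 ✓
(G=59, I=688): 3 rows → E = 705, 705, 705 ✓
(G=66, I=688): 1 row → E = 715 ✓
(G=62, I=688): 1 row → E = 709 ✓
(G=62, I=690): 1 row → E = 703 ✓
Two rows agree on GI but differ on E, so GI → E does not hold.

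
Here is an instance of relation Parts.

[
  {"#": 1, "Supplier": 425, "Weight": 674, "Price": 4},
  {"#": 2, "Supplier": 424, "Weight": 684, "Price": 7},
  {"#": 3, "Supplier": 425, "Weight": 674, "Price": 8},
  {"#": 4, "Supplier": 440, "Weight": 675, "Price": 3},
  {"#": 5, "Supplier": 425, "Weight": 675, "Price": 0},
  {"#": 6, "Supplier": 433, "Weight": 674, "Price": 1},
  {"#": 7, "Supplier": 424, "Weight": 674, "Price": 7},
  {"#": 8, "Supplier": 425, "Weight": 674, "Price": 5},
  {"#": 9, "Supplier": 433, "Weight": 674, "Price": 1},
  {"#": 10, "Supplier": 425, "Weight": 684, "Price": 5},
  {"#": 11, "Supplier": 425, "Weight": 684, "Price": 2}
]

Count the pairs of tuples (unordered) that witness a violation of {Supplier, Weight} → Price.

(Supplier=425, Weight=674): violating pairs (1,3), (1,8), (3,8) — 3 pairs.
(Supplier=433, Weight=674): all 2 rows agree on Price — 0 pairs.
(Supplier=425, Weight=684): violating pairs (10,11) — 1 pair.

4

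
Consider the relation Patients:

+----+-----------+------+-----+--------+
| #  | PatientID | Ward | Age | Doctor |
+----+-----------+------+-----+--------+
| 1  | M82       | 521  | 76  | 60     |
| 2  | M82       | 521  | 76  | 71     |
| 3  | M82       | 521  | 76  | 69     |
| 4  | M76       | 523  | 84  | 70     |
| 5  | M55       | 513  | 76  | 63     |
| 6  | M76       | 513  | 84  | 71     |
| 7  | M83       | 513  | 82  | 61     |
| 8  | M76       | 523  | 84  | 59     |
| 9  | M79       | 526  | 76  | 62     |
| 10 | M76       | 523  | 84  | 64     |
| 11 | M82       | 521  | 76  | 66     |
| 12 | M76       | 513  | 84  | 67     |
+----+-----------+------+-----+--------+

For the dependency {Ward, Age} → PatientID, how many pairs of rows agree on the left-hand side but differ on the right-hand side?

(Ward=521, Age=76): all 4 rows agree on PatientID — 0 pairs.
(Ward=523, Age=84): all 3 rows agree on PatientID — 0 pairs.
(Ward=513, Age=84): all 2 rows agree on PatientID — 0 pairs.

0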